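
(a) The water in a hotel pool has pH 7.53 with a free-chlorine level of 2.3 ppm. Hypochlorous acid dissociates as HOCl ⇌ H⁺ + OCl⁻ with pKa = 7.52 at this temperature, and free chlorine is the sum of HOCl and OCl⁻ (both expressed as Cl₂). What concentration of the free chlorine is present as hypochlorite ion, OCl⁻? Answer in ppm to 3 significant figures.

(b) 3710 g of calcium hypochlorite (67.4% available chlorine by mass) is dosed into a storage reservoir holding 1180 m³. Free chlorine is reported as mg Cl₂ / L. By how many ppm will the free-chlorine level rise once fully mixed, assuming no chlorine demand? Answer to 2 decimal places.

(a) [OCl⁻]/[HOCl] = 10^(pH − pKa) = 10^(7.53 − 7.52) = 10^0.01 = 1.023.
(a) Fraction as HOCl = 1 / (1 + 1.023) = 0.4942.
(a) OCl⁻ = (1 − 0.4942) × 2.3 ppm = 1.163 ppm.

(b) Volume: 1180 m³ = 1,180,000 L.
(b) Available chlorine delivered: 3710 g × 0.674 = 2501 g as Cl₂.
(b) Concentration rise: 2501 g / 1,180,000 L = 2.119 mg/L = 2.12 ppm.

(a) 1.16 ppm; (b) 2.12 ppm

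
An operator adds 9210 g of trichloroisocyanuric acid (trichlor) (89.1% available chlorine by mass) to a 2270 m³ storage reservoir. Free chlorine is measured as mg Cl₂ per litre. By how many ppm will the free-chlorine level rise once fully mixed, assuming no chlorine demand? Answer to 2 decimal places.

3.62 ppm

Volume: 2270 m³ = 2,270,000 L.
Available chlorine delivered: 9210 g × 0.891 = 8206 g as Cl₂.
Concentration rise: 8206 g / 2,270,000 L = 3.615 mg/L = 3.62 ppm.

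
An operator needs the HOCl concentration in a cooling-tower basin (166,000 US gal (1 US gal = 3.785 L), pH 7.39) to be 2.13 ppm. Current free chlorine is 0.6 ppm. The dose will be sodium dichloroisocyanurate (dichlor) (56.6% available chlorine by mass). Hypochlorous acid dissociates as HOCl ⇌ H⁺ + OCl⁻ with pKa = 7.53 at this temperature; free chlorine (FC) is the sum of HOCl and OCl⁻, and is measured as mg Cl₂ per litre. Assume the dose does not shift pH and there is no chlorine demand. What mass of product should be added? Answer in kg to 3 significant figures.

Volume: 166,000 US gal × 3.785 L/gal = 628,310 L.
[OCl⁻]/[HOCl] = 10^(pH − pKa) = 10^(7.39 − 7.53) = 0.7244; fraction as HOCl = 1/(1 + 0.7244) = 0.5799.
Free chlorine required for 2.13 ppm HOCl: 2.13 / 0.5799 = 3.673 ppm.
FC to add: 3.673 − 0.6 = 3.073 mg/L as Cl₂.
Cl₂ equivalent: 3.073 mg/L × 628,310 L = 1931 g.
Product at 56.6% available Cl: 1931 / 0.566 = 3411 g.

3.41 kg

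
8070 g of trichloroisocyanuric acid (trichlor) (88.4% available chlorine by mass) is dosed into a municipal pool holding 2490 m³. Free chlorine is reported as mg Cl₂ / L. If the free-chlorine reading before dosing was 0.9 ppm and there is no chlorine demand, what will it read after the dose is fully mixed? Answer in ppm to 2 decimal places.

Volume: 2490 m³ = 2,490,000 L.
Available chlorine delivered: 8070 g × 0.884 = 7134 g as Cl₂.
Concentration rise: 7134 g / 2,490,000 L = 2.865 mg/L = 2.87 ppm.
Final FC: 0.9 + 2.87 = 3.77 ppm.

3.77 ppm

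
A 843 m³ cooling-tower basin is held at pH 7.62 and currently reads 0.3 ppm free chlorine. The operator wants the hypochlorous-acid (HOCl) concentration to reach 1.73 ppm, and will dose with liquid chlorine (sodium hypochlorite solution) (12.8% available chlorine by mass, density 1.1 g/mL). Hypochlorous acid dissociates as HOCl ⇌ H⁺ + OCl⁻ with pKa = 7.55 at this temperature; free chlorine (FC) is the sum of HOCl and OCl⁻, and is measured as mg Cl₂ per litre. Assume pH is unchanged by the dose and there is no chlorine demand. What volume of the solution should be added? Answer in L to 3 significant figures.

20.7 L

Volume: 843 m³ = 843,000 L.
[OCl⁻]/[HOCl] = 10^(pH − pKa) = 10^(7.62 − 7.55) = 1.175; fraction as HOCl = 1/(1 + 1.175) = 0.4598.
Free chlorine required for 1.73 ppm HOCl: 1.73 / 0.4598 = 3.763 ppm.
FC to add: 3.763 − 0.3 = 3.463 mg/L as Cl₂.
Cl₂ equivalent: 3.463 mg/L × 843,000 L = 2919 g.
Product at 12.8% available Cl: 2919 / 0.128 = 22,800 g.
Volume: 22,800 g ÷ 1.1 g/mL = 20,730 mL.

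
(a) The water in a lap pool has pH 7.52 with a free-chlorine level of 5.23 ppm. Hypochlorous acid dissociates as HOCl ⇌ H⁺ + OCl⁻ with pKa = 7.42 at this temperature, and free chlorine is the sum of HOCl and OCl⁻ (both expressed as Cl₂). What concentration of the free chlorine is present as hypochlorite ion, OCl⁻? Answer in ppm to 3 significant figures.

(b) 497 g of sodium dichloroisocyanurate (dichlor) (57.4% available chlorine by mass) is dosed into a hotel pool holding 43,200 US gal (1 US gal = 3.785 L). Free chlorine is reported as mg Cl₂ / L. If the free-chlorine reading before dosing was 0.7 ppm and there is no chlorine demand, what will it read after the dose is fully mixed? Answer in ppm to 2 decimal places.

(a) 2.91 ppm; (b) 2.44 ppm

(a) [OCl⁻]/[HOCl] = 10^(pH − pKa) = 10^(7.52 − 7.42) = 10^0.10 = 1.259.
(a) Fraction as HOCl = 1 / (1 + 1.259) = 0.4427.
(a) OCl⁻ = (1 − 0.4427) × 5.23 ppm = 2.915 ppm.

(b) Volume: 43,200 US gal × 3.785 L/gal = 163,512 L.
(b) Available chlorine delivered: 497 g × 0.574 = 285.3 g as Cl₂.
(b) Concentration rise: 285.3 g / 163,512 L = 1.745 mg/L = 1.74 ppm.
(b) Final FC: 0.7 + 1.74 = 2.44 ppm.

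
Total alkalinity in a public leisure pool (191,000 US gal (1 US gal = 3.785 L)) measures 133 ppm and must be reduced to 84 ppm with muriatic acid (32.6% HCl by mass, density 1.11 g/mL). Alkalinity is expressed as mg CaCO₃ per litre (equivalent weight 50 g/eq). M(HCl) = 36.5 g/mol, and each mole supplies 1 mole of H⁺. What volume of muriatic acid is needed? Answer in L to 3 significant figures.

71.5 L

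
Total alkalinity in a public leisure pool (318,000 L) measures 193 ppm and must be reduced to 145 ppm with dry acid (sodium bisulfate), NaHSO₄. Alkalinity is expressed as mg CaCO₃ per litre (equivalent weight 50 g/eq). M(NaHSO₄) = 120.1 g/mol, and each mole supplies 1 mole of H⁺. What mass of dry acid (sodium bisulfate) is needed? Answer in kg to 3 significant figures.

36.7 kg

Alkalinity to neutralize: (193 − 145) = 48 mg/L as CaCO₃ × 318,000 L = 15,260 g as CaCO₃.
Equivalents of H⁺ required: 15,260 ÷ 50 g/eq = 305.3 eq = 305.3 mol NaHSO₄.
Mass of NaHSO₄: 305.3 × 120.1 = 36,660 g.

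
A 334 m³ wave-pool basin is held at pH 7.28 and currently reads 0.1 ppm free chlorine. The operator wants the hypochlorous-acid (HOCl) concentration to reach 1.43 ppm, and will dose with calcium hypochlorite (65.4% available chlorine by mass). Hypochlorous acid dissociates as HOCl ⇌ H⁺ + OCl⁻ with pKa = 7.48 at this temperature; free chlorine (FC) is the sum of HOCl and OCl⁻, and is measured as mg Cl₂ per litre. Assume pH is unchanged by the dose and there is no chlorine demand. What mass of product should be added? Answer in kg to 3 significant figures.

Volume: 334 m³ = 334,000 L.
[OCl⁻]/[HOCl] = 10^(pH − pKa) = 10^(7.28 − 7.48) = 0.631; fraction as HOCl = 1/(1 + 0.631) = 0.6131.
Free chlorine required for 1.43 ppm HOCl: 1.43 / 0.6131 = 2.332 ppm.
FC to add: 2.332 − 0.1 = 2.232 mg/L as Cl₂.
Cl₂ equivalent: 2.232 mg/L × 334,000 L = 745.6 g.
Product at 65.4% available Cl: 745.6 / 0.654 = 1140 g.

1.14 kg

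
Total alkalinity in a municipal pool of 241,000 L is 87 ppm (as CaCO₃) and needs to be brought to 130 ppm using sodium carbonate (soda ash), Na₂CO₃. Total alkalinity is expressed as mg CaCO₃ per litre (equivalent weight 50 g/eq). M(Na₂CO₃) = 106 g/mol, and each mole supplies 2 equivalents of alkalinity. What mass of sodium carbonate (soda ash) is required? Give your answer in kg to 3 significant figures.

Alkalinity to add: (130 − 87) = 43 mg/L as CaCO₃ × 241,000 L = 10,360 g as CaCO₃.
Equivalents: 10,360 g ÷ 50 g/eq = 207.3 eq.
Each mole of Na₂CO₃ supplies 2 eq, so 207.3 / 2 = 103.6 mol.
Mass: 103.6 mol × 106 g/mol = 10,980 g.

11.0 kg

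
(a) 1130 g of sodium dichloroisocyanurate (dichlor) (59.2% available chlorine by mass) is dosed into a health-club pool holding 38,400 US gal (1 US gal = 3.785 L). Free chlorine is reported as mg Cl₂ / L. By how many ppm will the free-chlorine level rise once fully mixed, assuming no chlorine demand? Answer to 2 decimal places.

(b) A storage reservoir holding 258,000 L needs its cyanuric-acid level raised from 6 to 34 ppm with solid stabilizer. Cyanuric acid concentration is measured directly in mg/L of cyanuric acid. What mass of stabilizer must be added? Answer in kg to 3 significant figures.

(a) Volume: 38,400 US gal × 3.785 L/gal = 145,344 L.
(a) Available chlorine delivered: 1130 g × 0.592 = 669 g as Cl₂.
(a) Concentration rise: 669 g / 145,344 L = 4.603 mg/L = 4.60 ppm.

(b) CYA to add: (34 − 6) = 28 mg/L × 258,000 L = 7224 g cyanuric acid.

(a) 4.60 ppm; (b) 7.22 kg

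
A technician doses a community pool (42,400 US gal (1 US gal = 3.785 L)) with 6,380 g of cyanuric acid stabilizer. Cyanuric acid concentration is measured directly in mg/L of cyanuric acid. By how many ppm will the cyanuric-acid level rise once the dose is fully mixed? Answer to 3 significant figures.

39.8 ppm

Volume: 42,400 US gal × 3.785 L/gal = 160,484 L.
Rise: 6,380 g / 160,484 L × 1000 = 39.75 mg/L.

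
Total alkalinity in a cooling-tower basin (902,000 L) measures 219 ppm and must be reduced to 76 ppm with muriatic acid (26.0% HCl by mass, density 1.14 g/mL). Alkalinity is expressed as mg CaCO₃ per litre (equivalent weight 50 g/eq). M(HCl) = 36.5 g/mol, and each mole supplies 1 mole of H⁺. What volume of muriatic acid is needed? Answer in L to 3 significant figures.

318 L

Alkalinity to neutralize: (219 − 76) = 143 mg/L as CaCO₃ × 902,000 L = 129,000 g as CaCO₃.
Equivalents of H⁺ required: 129,000 ÷ 50 g/eq = 2580 eq = 2580 mol HCl.
Mass of HCl: 2580 × 36.5 = 94,160 g.
Mass of 26.0% solution: 94,160 / 0.26 = 362,200 g.
Volume: 362,200 g ÷ 1.14 g/mL = 317,700 mL.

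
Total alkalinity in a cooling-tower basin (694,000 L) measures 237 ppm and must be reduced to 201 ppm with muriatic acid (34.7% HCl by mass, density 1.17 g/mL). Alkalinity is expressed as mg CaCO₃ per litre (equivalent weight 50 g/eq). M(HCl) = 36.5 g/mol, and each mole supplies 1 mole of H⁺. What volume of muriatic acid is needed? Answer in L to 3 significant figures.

44.9 L

Alkalinity to neutralize: (237 − 201) = 36 mg/L as CaCO₃ × 694,000 L = 24,980 g as CaCO₃.
Equivalents of H⁺ required: 24,980 ÷ 50 g/eq = 499.7 eq = 499.7 mol HCl.
Mass of HCl: 499.7 × 36.5 = 18,240 g.
Mass of 34.7% solution: 18,240 / 0.347 = 52,560 g.
Volume: 52,560 g ÷ 1.17 g/mL = 44,920 mL.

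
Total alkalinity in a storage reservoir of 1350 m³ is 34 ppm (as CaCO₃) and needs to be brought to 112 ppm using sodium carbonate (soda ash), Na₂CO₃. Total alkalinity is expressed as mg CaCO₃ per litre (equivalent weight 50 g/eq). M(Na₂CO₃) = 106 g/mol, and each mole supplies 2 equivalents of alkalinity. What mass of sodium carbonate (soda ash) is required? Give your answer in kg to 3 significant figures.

112 kg

Volume: 1350 m³ = 1,350,000 L.
Alkalinity to add: (112 − 34) = 78 mg/L as CaCO₃ × 1,350,000 L = 105,300 g as CaCO₃.
Equivalents: 105,300 g ÷ 50 g/eq = 2106 eq.
Each mole of Na₂CO₃ supplies 2 eq, so 2106 / 2 = 1053 mol.
Mass: 1053 mol × 106 g/mol = 111,600 g.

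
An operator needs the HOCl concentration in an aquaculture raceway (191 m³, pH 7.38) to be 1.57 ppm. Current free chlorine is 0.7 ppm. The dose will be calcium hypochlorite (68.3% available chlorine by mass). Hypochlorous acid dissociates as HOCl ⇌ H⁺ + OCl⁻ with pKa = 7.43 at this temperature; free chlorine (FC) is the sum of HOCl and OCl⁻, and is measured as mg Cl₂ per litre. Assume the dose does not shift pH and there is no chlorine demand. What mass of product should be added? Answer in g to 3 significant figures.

635 g

Volume: 191 m³ = 191,000 L.
[OCl⁻]/[HOCl] = 10^(pH − pKa) = 10^(7.38 − 7.43) = 0.8913; fraction as HOCl = 1/(1 + 0.8913) = 0.5288.
Free chlorine required for 1.57 ppm HOCl: 1.57 / 0.5288 = 2.969 ppm.
FC to add: 2.969 − 0.7 = 2.269 mg/L as Cl₂.
Cl₂ equivalent: 2.269 mg/L × 191,000 L = 433.4 g.
Product at 68.3% available Cl: 433.4 / 0.683 = 634.6 g.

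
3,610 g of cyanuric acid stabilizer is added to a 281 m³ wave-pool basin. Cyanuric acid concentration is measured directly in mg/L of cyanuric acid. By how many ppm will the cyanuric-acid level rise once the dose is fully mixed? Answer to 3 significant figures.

Volume: 281 m³ = 281,000 L.
Rise: 3,610 g / 281,000 L × 1000 = 12.85 mg/L.

12.8 ppm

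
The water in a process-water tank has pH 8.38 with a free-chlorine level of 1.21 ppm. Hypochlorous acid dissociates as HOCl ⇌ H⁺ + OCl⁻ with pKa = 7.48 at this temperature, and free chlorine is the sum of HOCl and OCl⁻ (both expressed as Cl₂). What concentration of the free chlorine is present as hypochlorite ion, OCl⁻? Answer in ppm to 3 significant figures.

1.07 ppm

[OCl⁻]/[HOCl] = 10^(pH − pKa) = 10^(8.38 − 7.48) = 10^0.90 = 7.943.
Fraction as HOCl = 1 / (1 + 7.943) = 0.1118.
OCl⁻ = (1 − 0.1118) × 1.21 ppm = 1.075 ppm.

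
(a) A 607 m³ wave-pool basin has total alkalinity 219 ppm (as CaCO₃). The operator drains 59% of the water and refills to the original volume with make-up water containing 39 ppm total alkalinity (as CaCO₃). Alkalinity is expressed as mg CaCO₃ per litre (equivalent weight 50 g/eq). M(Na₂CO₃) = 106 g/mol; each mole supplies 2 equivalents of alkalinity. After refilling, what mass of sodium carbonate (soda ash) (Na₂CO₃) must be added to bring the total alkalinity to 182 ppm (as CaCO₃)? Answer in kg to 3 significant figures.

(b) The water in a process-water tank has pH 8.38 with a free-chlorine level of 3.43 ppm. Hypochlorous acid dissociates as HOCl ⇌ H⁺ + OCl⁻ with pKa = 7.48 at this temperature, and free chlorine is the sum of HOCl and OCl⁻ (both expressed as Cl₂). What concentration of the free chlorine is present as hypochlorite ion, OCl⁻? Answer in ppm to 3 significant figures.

(a) Volume: 607 m³ = 607,000 L.
(a) After draining 59% and refilling: 219 × 0.41 + 39 × 0.59 = 112.8 ppm.
(a) Deficit to target: 182 − 112.8 = 69.2 mg/L.
(a) As CaCO₃: 69.2 mg/L × 607,000 L = 42,000 g; ÷ 50 g/eq ÷ 2 = 420 mol Na₂CO₃.
(a) Mass: 420 × 106 = 44,520 g.

(b) [OCl⁻]/[HOCl] = 10^(pH − pKa) = 10^(8.38 − 7.48) = 10^0.90 = 7.943.
(b) Fraction as HOCl = 1 / (1 + 7.943) = 0.1118.
(b) OCl⁻ = (1 − 0.1118) × 3.43 ppm = 3.046 ppm.

(a) 44.5 kg; (b) 3.05 ppm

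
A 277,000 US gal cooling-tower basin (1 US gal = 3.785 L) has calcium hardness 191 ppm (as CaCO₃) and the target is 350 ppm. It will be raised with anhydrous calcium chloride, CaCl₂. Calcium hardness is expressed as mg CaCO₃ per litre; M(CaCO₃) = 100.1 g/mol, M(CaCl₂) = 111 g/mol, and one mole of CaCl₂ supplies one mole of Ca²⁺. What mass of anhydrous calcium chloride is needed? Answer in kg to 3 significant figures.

185 kg

Volume: 277,000 US gal × 3.785 L/gal = 1,048,445 L.
Hardness to add: (350 − 191) = 159 mg/L as CaCO₃ × 1,048,445 L = 166,700 g as CaCO₃.
Moles of Ca²⁺ (1 mol Ca²⁺ ≡ 1 mol CaCO₃): 166,700 / 100.1 g/mol = 1665 mol.
Mass of CaCl₂: 1665 × 111 = 184,900 g.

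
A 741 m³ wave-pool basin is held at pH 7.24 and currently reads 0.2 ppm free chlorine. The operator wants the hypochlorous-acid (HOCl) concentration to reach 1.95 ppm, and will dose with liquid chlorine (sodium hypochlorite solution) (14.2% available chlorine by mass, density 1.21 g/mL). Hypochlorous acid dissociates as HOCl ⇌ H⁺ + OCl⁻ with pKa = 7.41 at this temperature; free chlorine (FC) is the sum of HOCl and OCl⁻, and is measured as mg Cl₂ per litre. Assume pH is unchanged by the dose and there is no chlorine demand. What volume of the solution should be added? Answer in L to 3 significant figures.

Volume: 741 m³ = 741,000 L.
[OCl⁻]/[HOCl] = 10^(pH − pKa) = 10^(7.24 − 7.41) = 0.6761; fraction as HOCl = 1/(1 + 0.6761) = 0.5966.
Free chlorine required for 1.95 ppm HOCl: 1.95 / 0.5966 = 3.268 ppm.
FC to add: 3.268 − 0.2 = 3.068 mg/L as Cl₂.
Cl₂ equivalent: 3.068 mg/L × 741,000 L = 2274 g.
Product at 14.2% available Cl: 2274 / 0.142 = 16,010 g.
Volume: 16,010 g ÷ 1.21 g/mL = 13,230 mL.

13.2 L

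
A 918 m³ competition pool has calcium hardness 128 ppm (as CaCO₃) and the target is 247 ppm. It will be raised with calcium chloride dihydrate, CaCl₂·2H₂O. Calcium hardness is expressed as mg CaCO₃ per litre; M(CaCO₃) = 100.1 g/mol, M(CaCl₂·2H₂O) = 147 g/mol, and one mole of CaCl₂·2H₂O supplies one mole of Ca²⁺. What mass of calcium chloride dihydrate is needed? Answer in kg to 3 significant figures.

Volume: 918 m³ = 918,000 L.
Hardness to add: (247 − 128) = 119 mg/L as CaCO₃ × 918,000 L = 109,200 g as CaCO₃.
Moles of Ca²⁺ (1 mol Ca²⁺ ≡ 1 mol CaCO₃): 109,200 / 100.1 g/mol = 1091 mol.
Mass of CaCl₂·2H₂O: 1091 × 147 = 160,400 g.

160 kg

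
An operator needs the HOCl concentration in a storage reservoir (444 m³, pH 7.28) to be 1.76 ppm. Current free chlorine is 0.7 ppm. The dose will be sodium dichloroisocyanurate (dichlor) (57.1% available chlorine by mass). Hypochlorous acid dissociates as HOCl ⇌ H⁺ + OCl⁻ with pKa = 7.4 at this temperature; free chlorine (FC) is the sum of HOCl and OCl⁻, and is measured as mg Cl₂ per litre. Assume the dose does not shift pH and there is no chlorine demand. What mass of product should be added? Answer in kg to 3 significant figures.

1.86 kg

Volume: 444 m³ = 444,000 L.
[OCl⁻]/[HOCl] = 10^(pH − pKa) = 10^(7.28 − 7.4) = 0.7586; fraction as HOCl = 1/(1 + 0.7586) = 0.5686.
Free chlorine required for 1.76 ppm HOCl: 1.76 / 0.5686 = 3.095 ppm.
FC to add: 3.095 − 0.7 = 2.395 mg/L as Cl₂.
Cl₂ equivalent: 2.395 mg/L × 444,000 L = 1063 g.
Product at 57.1% available Cl: 1063 / 0.571 = 1862 g.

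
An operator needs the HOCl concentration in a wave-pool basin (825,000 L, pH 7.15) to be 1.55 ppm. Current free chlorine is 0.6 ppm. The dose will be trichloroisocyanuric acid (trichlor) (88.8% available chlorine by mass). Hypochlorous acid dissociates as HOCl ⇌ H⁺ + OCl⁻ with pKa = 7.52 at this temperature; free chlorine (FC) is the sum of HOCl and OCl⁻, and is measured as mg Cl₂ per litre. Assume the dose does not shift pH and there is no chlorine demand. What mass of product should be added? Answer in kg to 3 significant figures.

1.50 kg

[OCl⁻]/[HOCl] = 10^(pH − pKa) = 10^(7.15 − 7.52) = 0.4266; fraction as HOCl = 1/(1 + 0.4266) = 0.701.
Free chlorine required for 1.55 ppm HOCl: 1.55 / 0.701 = 2.211 ppm.
FC to add: 2.211 − 0.6 = 1.611 mg/L as Cl₂.
Cl₂ equivalent: 1.611 mg/L × 825,000 L = 1329 g.
Product at 88.8% available Cl: 1329 / 0.888 = 1497 g.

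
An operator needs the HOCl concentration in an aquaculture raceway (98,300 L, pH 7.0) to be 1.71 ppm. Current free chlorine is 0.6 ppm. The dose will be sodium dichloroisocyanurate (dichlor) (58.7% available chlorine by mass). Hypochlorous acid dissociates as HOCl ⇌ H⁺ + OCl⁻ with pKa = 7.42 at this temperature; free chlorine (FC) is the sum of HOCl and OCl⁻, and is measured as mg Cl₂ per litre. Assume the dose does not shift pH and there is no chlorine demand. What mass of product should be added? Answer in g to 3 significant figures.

[OCl⁻]/[HOCl] = 10^(pH − pKa) = 10^(7.0 − 7.42) = 0.3802; fraction as HOCl = 1/(1 + 0.3802) = 0.7245.
Free chlorine required for 1.71 ppm HOCl: 1.71 / 0.7245 = 2.36 ppm.
FC to add: 2.36 − 0.6 = 1.76 mg/L as Cl₂.
Cl₂ equivalent: 1.76 mg/L × 98,300 L = 173 g.
Product at 58.7% available Cl: 173 / 0.587 = 294.8 g.

295 g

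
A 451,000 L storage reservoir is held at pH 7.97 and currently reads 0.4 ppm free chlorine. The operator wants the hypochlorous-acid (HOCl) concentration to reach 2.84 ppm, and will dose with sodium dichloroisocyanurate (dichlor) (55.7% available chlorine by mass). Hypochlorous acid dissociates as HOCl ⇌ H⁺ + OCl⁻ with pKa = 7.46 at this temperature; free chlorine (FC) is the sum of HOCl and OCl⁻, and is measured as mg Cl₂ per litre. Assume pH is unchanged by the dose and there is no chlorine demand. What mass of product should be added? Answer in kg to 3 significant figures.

[OCl⁻]/[HOCl] = 10^(pH − pKa) = 10^(7.97 − 7.46) = 3.236; fraction as HOCl = 1/(1 + 3.236) = 0.2361.
Free chlorine required for 2.84 ppm HOCl: 2.84 / 0.2361 = 12.03 ppm.
FC to add: 12.03 − 0.4 = 11.63 mg/L as Cl₂.
Cl₂ equivalent: 11.63 mg/L × 451,000 L = 5245 g.
Product at 55.7% available Cl: 5245 / 0.557 = 9417 g.

9.42 kg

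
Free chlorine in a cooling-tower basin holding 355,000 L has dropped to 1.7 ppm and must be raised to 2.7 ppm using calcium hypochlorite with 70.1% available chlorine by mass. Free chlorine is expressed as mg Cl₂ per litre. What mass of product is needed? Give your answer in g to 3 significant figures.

Chlorine deficit: 2.7 − 1.7 = 1 ppm = 1 mg/L as Cl₂.
Cl₂ equivalent needed: 1 mg/L × 355,000 L = 355,000 mg = 355 g.
Product at 70.1% available chlorine: 355 / 0.701 = 506.4 g.

506 g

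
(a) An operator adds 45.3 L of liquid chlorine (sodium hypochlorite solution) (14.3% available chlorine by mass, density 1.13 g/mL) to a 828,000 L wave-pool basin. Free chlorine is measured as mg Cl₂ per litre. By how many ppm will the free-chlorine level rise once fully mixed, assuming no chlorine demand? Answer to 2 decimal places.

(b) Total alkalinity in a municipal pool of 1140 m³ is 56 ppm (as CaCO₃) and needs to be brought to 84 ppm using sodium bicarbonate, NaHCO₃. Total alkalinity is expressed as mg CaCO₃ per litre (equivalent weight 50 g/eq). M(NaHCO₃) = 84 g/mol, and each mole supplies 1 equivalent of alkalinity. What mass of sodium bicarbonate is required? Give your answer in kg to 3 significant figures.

(a) Mass of solution: 45.3 L × 1000 mL/L × 1.13 g/mL = 51,190 g.
(a) Available chlorine delivered: 51,190 g × 0.143 = 7320 g as Cl₂.
(a) Concentration rise: 7320 g / 828,000 L = 8.841 mg/L = 8.84 ppm.

(b) Volume: 1140 m³ = 1,140,000 L.
(b) Alkalinity to add: (84 − 56) = 28 mg/L as CaCO₃ × 1,140,000 L = 31,920 g as CaCO₃.
(b) Equivalents: 31,920 g ÷ 50 g/eq = 638.4 eq.
(b) NaHCO₃ supplies 1 eq per mole → 638.4 mol.
(b) Mass: 638.4 mol × 84 g/mol = 53,630 g.

(a) 8.84 ppm; (b) 53.6 kg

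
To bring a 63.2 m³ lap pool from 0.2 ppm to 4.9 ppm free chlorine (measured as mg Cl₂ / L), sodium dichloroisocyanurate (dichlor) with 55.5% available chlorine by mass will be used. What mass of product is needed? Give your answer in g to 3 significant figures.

Volume: 63.2 m³ = 63,200 L.
Chlorine deficit: 4.9 − 0.2 = 4.7 ppm = 4.7 mg/L as Cl₂.
Cl₂ equivalent needed: 4.7 mg/L × 63,200 L = 297,000 mg = 297 g.
Product at 55.5% available chlorine: 297 / 0.555 = 535.2 g.

535 g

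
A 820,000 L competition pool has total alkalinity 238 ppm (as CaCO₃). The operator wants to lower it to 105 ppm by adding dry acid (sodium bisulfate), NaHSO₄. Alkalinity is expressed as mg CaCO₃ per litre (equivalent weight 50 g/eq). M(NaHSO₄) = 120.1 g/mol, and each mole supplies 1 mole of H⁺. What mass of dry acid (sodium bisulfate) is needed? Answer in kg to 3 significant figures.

Alkalinity to neutralize: (238 − 105) = 133 mg/L as CaCO₃ × 820,000 L = 109,100 g as CaCO₃.
Equivalents of H⁺ required: 109,100 ÷ 50 g/eq = 2181 eq = 2181 mol NaHSO₄.
Mass of NaHSO₄: 2181 × 120.1 = 262,000 g.

262 kg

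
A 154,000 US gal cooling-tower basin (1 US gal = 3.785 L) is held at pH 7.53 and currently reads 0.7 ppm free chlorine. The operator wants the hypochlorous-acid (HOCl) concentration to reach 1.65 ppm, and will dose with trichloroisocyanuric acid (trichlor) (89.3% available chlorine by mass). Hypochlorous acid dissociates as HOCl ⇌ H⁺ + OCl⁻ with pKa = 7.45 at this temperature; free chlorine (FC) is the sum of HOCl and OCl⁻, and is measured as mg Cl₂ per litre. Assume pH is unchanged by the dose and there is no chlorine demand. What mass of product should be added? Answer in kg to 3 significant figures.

1.91 kg

Volume: 154,000 US gal × 3.785 L/gal = 582,890 L.
[OCl⁻]/[HOCl] = 10^(pH − pKa) = 10^(7.53 − 7.45) = 1.202; fraction as HOCl = 1/(1 + 1.202) = 0.4541.
Free chlorine required for 1.65 ppm HOCl: 1.65 / 0.4541 = 3.634 ppm.
FC to add: 3.634 − 0.7 = 2.934 mg/L as Cl₂.
Cl₂ equivalent: 2.934 mg/L × 582,890 L = 1710 g.
Product at 89.3% available Cl: 1710 / 0.893 = 1915 g.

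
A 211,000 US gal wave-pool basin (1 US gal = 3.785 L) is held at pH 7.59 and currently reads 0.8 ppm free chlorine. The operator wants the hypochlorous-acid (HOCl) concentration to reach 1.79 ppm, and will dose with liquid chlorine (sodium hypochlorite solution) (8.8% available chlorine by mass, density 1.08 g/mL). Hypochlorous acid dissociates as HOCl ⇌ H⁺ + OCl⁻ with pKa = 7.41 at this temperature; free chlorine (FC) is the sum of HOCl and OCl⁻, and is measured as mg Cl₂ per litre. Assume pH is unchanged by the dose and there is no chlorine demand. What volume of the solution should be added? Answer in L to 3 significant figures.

31.1 L

Volume: 211,000 US gal × 3.785 L/gal = 798,635 L.
[OCl⁻]/[HOCl] = 10^(pH − pKa) = 10^(7.59 − 7.41) = 1.514; fraction as HOCl = 1/(1 + 1.514) = 0.3978.
Free chlorine required for 1.79 ppm HOCl: 1.79 / 0.3978 = 4.499 ppm.
FC to add: 4.499 − 0.8 = 3.699 mg/L as Cl₂.
Cl₂ equivalent: 3.699 mg/L × 798,635 L = 2954 g.
Product at 8.8% available Cl: 2954 / 0.088 = 33,570 g.
Volume: 33,570 g ÷ 1.08 g/mL = 31,090 mL.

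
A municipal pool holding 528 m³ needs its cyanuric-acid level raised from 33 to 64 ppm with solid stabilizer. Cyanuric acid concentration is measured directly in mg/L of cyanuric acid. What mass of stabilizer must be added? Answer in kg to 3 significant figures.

16.4 kg

Volume: 528 m³ = 528,000 L.
CYA to add: (64 − 33) = 31 mg/L × 528,000 L = 16,370 g cyanuric acid.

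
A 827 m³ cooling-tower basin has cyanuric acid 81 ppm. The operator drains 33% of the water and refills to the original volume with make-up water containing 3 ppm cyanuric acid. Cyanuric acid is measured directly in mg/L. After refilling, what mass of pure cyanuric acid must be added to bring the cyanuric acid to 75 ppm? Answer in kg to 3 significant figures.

Volume: 827 m³ = 827,000 L.
After draining 33% and refilling: 81 × 0.67 + 3 × 0.33 = 55.26 ppm.
Deficit to target: 75 − 55.26 = 19.74 mg/L.
Mass: 19.74 mg/L × 827,000 L = 16,320 g cyanuric acid.

16.3 kg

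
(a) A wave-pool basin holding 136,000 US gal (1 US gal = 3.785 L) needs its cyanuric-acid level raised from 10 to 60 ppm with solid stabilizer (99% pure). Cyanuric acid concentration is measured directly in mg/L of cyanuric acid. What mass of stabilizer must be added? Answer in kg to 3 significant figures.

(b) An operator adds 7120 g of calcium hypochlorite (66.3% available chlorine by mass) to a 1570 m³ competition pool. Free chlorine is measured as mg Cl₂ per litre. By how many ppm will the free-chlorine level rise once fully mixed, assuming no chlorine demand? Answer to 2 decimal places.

(a) 26.0 kg; (b) 3.01 ppm

(a) Volume: 136,000 US gal × 3.785 L/gal = 514,760 L.
(a) CYA to add: (60 − 10) = 50 mg/L × 514,760 L = 25,740 g cyanuric acid.
(a) At 99% purity: 25,740 / 0.99 = 26,000 g product.

(b) Volume: 1570 m³ = 1,570,000 L.
(b) Available chlorine delivered: 7120 g × 0.663 = 4721 g as Cl₂.
(b) Concentration rise: 4721 g / 1,570,000 L = 3.007 mg/L = 3.01 ppm.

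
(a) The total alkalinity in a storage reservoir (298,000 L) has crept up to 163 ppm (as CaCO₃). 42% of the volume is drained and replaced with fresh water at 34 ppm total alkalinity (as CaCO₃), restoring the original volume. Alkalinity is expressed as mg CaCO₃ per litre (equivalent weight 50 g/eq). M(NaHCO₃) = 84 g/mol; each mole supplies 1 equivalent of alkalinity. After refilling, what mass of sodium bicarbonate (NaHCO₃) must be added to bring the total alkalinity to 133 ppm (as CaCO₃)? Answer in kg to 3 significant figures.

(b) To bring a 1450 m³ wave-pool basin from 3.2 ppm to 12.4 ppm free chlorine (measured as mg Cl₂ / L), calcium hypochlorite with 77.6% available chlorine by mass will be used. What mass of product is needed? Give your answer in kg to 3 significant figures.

(a) After draining 42% and refilling: 163 × 0.58 + 34 × 0.42 = 108.82 ppm.
(a) Deficit to target: 133 − 108.82 = 24.18 mg/L.
(a) As CaCO₃: 24.18 mg/L × 298,000 L = 7206 g; ÷ 50 g/eq ÷ 1 = 144.1 mol NaHCO₃.
(a) Mass: 144.1 × 84 = 12,110 g.

(b) Volume: 1450 m³ = 1,450,000 L.
(b) Chlorine deficit: 12.4 − 3.2 = 9.2 ppm = 9.2 mg/L as Cl₂.
(b) Cl₂ equivalent needed: 9.2 mg/L × 1,450,000 L = 13,340,000 mg = 13,340 g.
(b) Product at 77.6% available chlorine: 13,340 / 0.776 = 17,190 g.

(a) 12.1 kg; (b) 17.2 kg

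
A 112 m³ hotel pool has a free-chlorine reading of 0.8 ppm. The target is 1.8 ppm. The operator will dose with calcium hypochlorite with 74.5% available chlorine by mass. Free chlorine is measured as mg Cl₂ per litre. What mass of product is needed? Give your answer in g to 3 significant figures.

150 g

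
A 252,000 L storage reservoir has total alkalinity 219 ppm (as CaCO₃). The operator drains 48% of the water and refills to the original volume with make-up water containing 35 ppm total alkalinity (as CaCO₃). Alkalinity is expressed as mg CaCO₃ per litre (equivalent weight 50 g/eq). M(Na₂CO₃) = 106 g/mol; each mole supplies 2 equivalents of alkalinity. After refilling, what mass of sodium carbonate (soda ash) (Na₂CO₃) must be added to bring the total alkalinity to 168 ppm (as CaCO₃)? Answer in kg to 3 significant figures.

After draining 48% and refilling: 219 × 0.52 + 35 × 0.48 = 130.68 ppm.
Deficit to target: 168 − 130.68 = 37.32 mg/L.
As CaCO₃: 37.32 mg/L × 252,000 L = 9405 g; ÷ 50 g/eq ÷ 2 = 94.05 mol Na₂CO₃.
Mass: 94.05 × 106 = 9969 g.

9.97 kg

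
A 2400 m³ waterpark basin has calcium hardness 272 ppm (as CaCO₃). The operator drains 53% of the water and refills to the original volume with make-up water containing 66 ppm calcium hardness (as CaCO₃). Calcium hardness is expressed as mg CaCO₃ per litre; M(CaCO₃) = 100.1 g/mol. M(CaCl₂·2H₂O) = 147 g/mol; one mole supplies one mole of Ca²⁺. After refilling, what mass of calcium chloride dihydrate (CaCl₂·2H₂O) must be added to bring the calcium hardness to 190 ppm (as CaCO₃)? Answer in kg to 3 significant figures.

95.8 kg

Volume: 2400 m³ = 2,400,000 L.
After draining 53% and refilling: 272 × 0.47 + 66 × 0.53 = 162.82 ppm.
Deficit to target: 190 − 162.82 = 27.18 mg/L.
As CaCO₃: 27.18 mg/L × 2,400,000 L = 65,230 g; ÷ 100.1 = 651.7 mol Ca²⁺.
Mass: 651.7 × 147 = 95,800 g.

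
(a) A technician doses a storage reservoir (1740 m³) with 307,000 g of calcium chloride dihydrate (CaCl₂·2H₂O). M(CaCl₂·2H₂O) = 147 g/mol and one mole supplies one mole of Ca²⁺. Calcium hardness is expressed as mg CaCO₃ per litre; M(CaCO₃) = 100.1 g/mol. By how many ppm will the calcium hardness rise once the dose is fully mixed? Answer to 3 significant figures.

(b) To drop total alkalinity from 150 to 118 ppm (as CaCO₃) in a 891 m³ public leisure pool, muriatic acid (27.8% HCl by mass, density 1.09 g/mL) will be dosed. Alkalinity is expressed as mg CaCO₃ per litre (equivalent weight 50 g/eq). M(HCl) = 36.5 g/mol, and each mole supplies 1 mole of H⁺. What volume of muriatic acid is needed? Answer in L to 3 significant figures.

(a) 120 ppm; (b) 68.7 L

(a) Volume: 1740 m³ = 1,740,000 L.
(a) Moles of Ca²⁺: 307,000 g ÷ 147 g/mol = 2088 mol.
(a) As CaCO₃: 2088 mol × 100.1 g/mol = 209,100 g.
(a) Rise: 209,100 g / 1,740,000 L × 1000 = 120.1 mg/L.

(b) Volume: 891 m³ = 891,000 L.
(b) Alkalinity to neutralize: (150 − 118) = 32 mg/L as CaCO₃ × 891,000 L = 28,510 g as CaCO₃.
(b) Equivalents of H⁺ required: 28,510 ÷ 50 g/eq = 570.2 eq = 570.2 mol HCl.
(b) Mass of HCl: 570.2 × 36.5 = 20,810 g.
(b) Mass of 27.8% solution: 20,810 / 0.278 = 74,870 g.
(b) Volume: 74,870 g ÷ 1.09 g/mL = 68,690 mL.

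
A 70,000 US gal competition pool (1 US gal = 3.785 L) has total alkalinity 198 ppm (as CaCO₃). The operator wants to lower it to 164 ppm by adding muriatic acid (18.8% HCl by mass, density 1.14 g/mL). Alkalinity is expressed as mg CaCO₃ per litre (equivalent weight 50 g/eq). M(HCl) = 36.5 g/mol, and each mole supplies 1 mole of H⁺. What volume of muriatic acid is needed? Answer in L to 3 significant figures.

30.7 L

Volume: 70,000 US gal × 3.785 L/gal = 264,950 L.
Alkalinity to neutralize: (198 − 164) = 34 mg/L as CaCO₃ × 264,950 L = 9008 g as CaCO₃.
Equivalents of H⁺ required: 9008 ÷ 50 g/eq = 180.2 eq = 180.2 mol HCl.
Mass of HCl: 180.2 × 36.5 = 6576 g.
Mass of 18.8% solution: 6576 / 0.188 = 34,980 g.
Volume: 34,980 g ÷ 1.14 g/mL = 30,680 mL.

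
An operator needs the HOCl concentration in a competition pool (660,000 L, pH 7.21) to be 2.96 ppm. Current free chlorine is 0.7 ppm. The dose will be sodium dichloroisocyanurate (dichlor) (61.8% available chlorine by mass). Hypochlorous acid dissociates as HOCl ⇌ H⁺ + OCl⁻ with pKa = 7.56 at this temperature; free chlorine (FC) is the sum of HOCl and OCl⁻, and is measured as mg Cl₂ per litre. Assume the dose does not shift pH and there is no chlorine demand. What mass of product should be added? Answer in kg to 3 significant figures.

[OCl⁻]/[HOCl] = 10^(pH − pKa) = 10^(7.21 − 7.56) = 0.4467; fraction as HOCl = 1/(1 + 0.4467) = 0.6912.
Free chlorine required for 2.96 ppm HOCl: 2.96 / 0.6912 = 4.282 ppm.
FC to add: 4.282 − 0.7 = 3.582 mg/L as Cl₂.
Cl₂ equivalent: 3.582 mg/L × 660,000 L = 2364 g.
Product at 61.8% available Cl: 2364 / 0.618 = 3826 g.

3.83 kg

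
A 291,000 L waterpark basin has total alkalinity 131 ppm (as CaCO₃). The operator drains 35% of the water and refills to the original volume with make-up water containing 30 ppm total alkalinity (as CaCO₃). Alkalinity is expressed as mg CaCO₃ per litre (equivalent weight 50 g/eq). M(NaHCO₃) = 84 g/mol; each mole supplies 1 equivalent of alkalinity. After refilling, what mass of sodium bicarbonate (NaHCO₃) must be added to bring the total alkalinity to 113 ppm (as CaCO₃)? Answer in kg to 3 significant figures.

After draining 35% and refilling: 131 × 0.65 + 30 × 0.35 = 95.65 ppm.
Deficit to target: 113 − 95.65 = 17.35 mg/L.
As CaCO₃: 17.35 mg/L × 291,000 L = 5049 g; ÷ 50 g/eq ÷ 1 = 101 mol NaHCO₃.
Mass: 101 × 84 = 8482 g.

8.48 kg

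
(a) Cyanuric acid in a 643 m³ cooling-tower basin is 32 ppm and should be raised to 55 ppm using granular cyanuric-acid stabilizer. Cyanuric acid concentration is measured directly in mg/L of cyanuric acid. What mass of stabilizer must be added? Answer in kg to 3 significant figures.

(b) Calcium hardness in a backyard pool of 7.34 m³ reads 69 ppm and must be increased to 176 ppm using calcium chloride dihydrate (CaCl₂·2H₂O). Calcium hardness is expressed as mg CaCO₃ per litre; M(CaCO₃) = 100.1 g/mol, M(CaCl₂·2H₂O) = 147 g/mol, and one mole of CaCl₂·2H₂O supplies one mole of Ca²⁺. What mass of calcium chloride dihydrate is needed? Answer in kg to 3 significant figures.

(a) Volume: 643 m³ = 643,000 L.
(a) CYA to add: (55 − 32) = 23 mg/L × 643,000 L = 14,790 g cyanuric acid.

(b) Volume: 7.34 m³ = 7,340 L.
(b) Hardness to add: (176 − 69) = 107 mg/L as CaCO₃ × 7,340 L = 785.4 g as CaCO₃.
(b) Moles of Ca²⁺ (1 mol Ca²⁺ ≡ 1 mol CaCO₃): 785.4 / 100.1 g/mol = 7.846 mol.
(b) Mass of CaCl₂·2H₂O: 7.846 × 147 = 1153 g.

(a) 14.8 kg; (b) 1.15 kg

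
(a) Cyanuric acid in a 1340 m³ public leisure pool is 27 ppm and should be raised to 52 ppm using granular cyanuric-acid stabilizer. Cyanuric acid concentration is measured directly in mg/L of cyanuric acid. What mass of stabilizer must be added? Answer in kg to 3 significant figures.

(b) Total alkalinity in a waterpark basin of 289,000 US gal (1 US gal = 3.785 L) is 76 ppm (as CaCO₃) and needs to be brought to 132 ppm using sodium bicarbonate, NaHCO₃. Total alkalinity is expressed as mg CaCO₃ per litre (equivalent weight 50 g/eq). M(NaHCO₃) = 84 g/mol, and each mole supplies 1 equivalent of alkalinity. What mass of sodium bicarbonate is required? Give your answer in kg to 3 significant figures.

(a) 33.5 kg; (b) 103 kg

(a) Volume: 1340 m³ = 1,340,000 L.
(a) CYA to add: (52 − 27) = 25 mg/L × 1,340,000 L = 33,500 g cyanuric acid.

(b) Volume: 289,000 US gal × 3.785 L/gal = 1,093,865 L.
(b) Alkalinity to add: (132 − 76) = 56 mg/L as CaCO₃ × 1,093,865 L = 61,260 g as CaCO₃.
(b) Equivalents: 61,260 g ÷ 50 g/eq = 1225 eq.
(b) NaHCO₃ supplies 1 eq per mole → 1225 mol.
(b) Mass: 1225 mol × 84 g/mol = 102,900 g.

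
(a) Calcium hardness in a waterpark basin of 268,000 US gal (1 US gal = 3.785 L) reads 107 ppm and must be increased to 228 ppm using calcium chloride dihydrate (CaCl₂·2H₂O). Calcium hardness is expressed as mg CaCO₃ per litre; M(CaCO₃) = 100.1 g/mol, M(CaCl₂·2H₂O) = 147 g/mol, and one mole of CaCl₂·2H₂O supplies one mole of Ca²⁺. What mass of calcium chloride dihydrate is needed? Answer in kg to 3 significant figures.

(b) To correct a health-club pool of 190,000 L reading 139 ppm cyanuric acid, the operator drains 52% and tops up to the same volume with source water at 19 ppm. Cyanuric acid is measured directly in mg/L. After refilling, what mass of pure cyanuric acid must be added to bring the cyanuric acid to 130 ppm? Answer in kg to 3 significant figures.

(a) 180 kg; (b) 10.1 kg

(a) Volume: 268,000 US gal × 3.785 L/gal = 1,014,380 L.
(a) Hardness to add: (228 − 107) = 121 mg/L as CaCO₃ × 1,014,380 L = 122,700 g as CaCO₃.
(a) Moles of Ca²⁺ (1 mol Ca²⁺ ≡ 1 mol CaCO₃): 122,700 / 100.1 g/mol = 1226 mol.
(a) Mass of CaCl₂·2H₂O: 1226 × 147 = 180,200 g.

(b) After draining 52% and refilling: 139 × 0.48 + 19 × 0.52 = 76.6 ppm.
(b) Deficit to target: 130 − 76.6 = 53.4 mg/L.
(b) Mass: 53.4 mg/L × 190,000 L = 10,150 g cyanuric acid.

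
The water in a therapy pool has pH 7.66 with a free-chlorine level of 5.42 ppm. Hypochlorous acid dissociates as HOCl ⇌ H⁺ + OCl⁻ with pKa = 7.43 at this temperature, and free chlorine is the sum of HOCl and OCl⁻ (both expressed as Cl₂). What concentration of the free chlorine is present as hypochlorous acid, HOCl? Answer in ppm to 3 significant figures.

2.01 ppm

[OCl⁻]/[HOCl] = 10^(pH − pKa) = 10^(7.66 − 7.43) = 10^0.23 = 1.698.
Fraction as HOCl = 1 / (1 + 1.698) = 0.3706.
HOCl = 0.3706 × 5.42 ppm = 2.009 ppm.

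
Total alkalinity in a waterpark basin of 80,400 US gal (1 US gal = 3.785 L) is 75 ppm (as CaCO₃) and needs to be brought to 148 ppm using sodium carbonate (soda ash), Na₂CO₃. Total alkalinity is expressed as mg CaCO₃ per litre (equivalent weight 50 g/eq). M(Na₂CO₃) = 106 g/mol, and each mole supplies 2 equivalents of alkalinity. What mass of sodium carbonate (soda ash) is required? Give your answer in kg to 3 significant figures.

23.5 kg

Volume: 80,400 US gal × 3.785 L/gal = 304,314 L.
Alkalinity to add: (148 − 75) = 73 mg/L as CaCO₃ × 304,314 L = 22,210 g as CaCO₃.
Equivalents: 22,210 g ÷ 50 g/eq = 444.3 eq.
Each mole of Na₂CO₃ supplies 2 eq, so 444.3 / 2 = 222.1 mol.
Mass: 222.1 mol × 106 g/mol = 23,550 g.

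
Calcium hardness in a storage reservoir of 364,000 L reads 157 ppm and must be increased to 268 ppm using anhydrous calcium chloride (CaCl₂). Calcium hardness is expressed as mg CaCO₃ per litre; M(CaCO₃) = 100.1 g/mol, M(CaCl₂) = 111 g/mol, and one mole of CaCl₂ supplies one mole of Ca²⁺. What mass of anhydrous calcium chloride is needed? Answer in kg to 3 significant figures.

Hardness to add: (268 − 157) = 111 mg/L as CaCO₃ × 364,000 L = 40,400 g as CaCO₃.
Moles of Ca²⁺ (1 mol Ca²⁺ ≡ 1 mol CaCO₃): 40,400 / 100.1 g/mol = 403.6 mol.
Mass of CaCl₂: 403.6 × 111 = 44,800 g.

44.8 kg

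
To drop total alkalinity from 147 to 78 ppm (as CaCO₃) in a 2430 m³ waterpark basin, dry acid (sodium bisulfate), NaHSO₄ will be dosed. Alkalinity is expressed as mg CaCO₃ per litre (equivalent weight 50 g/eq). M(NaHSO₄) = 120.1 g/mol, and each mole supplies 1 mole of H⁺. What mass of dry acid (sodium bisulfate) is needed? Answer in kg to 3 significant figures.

Volume: 2430 m³ = 2,430,000 L.
Alkalinity to neutralize: (147 − 78) = 69 mg/L as CaCO₃ × 2,430,000 L = 167,700 g as CaCO₃.
Equivalents of H⁺ required: 167,700 ÷ 50 g/eq = 3353 eq = 3353 mol NaHSO₄.
Mass of NaHSO₄: 3353 × 120.1 = 402,700 g.

403 kg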